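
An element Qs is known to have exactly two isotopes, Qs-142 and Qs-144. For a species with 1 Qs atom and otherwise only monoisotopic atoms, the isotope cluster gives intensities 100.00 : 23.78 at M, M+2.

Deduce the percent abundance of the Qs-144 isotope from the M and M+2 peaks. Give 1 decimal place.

19.2%

Let p = fractional abundance of Qs-142. I(M+2)/I(M) = [C(1,1)·p^0·(1−p)] / p^1 = 1·(1−p)/p = 23.78/100.00 = 0.2378
(1−p)/p = 0.2378/1 = 0.2378  ⇒  p = 1/(1 + 0.2378) = 0.8079
Qs-142: 80.8%, Qs-144: 19.2%.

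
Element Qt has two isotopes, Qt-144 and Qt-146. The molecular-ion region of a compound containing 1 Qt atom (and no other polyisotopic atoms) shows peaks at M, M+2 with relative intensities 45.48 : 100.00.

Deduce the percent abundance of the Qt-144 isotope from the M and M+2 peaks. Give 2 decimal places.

31.26%

Write p for the Qt-144 fraction. I(M+2)/I(M) = [C(1,1)·p^0·(1−p)] / p^1 = 1·(1−p)/p = 100.00/45.48 = 2.1988
(1−p)/p = 2.1988/1 = 2.1988  ⇒  p = 1/(1 + 2.1988) = 0.3126
Qt-144: 31.26%, Qt-146: 68.74%.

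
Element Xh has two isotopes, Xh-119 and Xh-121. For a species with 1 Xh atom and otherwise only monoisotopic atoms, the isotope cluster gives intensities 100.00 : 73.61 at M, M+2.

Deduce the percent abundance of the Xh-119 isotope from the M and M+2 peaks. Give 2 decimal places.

If p is the fraction of Xh that is Xh-119, then I(M+2)/I(M) = [C(1,1)·p^0·(1−p)] / p^1 = 1·(1−p)/p = 73.61/100.00 = 0.7361
(1−p)/p = 0.7361/1 = 0.7361  ⇒  p = 1/(1 + 0.7361) = 0.5760
Xh-119: 57.60%, Xh-121: 42.40%.

57.60%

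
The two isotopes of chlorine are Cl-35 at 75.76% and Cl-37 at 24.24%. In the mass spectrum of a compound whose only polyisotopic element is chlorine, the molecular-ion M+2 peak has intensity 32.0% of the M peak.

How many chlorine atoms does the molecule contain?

1

The M+2/M ratio from n Cl atoms is n · q/p = n · 0.2424/0.7576.
n = 0.320 × 0.7576/0.2424 = 1.00 ≈ 1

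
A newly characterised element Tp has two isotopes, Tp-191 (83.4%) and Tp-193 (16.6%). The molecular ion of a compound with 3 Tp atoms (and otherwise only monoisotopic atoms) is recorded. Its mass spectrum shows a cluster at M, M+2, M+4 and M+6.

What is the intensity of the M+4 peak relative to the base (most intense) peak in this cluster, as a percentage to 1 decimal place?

11.9%

Term probabilities: M 0.5801, M+2 0.3464, M+4 0.0689, M+6 0.0046. Base peak = M.
P(M) = C(3,0) × 0.834^3 × 0.166^0 = 1 × 0.5800937 × 1.0000 = 0.580094 (base)
P(M+4) = C(3,2) × 0.834^1 × 0.166^2 = 3 × 0.8340 × 0.027556 = 0.068945
Relative intensity = 0.068945 / 0.580094 × 100 = 11.9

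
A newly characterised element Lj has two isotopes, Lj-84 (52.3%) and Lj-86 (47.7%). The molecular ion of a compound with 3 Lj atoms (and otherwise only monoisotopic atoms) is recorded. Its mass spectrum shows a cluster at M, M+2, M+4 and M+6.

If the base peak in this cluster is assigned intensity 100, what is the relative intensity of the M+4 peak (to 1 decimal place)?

Binomial terms of (0.523 + 0.477)^3: M 0.1431, M+2 0.3914, M+4 0.3570, M+6 0.1085 → M+2 is the base peak.
P(M+2) = C(3,1) × 0.523^2 × 0.477^1 = 3 × 0.273529 × 0.4770 = 0.391420 (base)
P(M+4) = C(3,2) × 0.523^1 × 0.477^2 = 3 × 0.5230 × 0.227529 = 0.356993
Relative intensity = 0.356993 / 0.391420 × 100 = 91.2

91.2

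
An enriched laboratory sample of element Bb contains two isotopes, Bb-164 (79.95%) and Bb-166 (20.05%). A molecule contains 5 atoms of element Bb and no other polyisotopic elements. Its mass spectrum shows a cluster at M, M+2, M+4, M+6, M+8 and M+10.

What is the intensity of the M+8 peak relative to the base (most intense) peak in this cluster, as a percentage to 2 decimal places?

1.58%

(0.7995 + 0.2005)^5 gives M 0.3267, M+2 0.4096, M+4 0.2054, M+6 0.0515, M+8 0.0065, M+10 0.0003; the largest is M+2.
P(M+2) = C(5,1) × 0.7995^4 × 0.2005^1 = 5 × 0.40857696 × 0.2005 = 0.409598 (base)
P(M+8) = C(5,4) × 0.7995^1 × 0.2005^4 = 5 × 0.7995 × 0.00161606 = 0.006460
Relative intensity = 0.006460 / 0.409598 × 100 = 1.58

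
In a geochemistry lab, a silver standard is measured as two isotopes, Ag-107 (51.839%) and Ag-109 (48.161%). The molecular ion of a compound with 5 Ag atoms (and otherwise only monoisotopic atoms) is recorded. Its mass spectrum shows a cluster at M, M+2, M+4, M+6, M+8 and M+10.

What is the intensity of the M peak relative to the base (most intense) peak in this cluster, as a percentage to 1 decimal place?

Binomial terms of (0.51839 + 0.48161)^5: M 0.0374, M+2 0.1739, M+4 0.3231, M+6 0.3002, M+8 0.1394, M+10 0.0259 → M+4 is the base peak.
P(M+4) = C(5,2) × 0.51839^3 × 0.48161^2 = 10 × 0.13930601 × 0.23194819 = 0.323118 (base)
P(M) = C(5,0) × 0.51839^5 × 0.48161^0 = 1 × 0.03743545 × 1.0000 = 0.037435
Relative intensity = 0.037435 / 0.323118 × 100 = 11.6

11.6%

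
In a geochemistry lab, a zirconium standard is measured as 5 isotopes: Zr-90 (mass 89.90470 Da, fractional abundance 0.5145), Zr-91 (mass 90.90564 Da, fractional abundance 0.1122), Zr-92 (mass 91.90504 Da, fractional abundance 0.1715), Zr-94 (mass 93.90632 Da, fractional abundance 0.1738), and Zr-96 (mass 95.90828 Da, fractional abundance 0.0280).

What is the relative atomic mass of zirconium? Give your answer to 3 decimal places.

91.224 Da

Weight each isotope mass by its fractional abundance: 0.5145 × 89.90470 + 0.1122 × 90.90564 + 0.1715 × 91.90504 + 0.1738 × 93.90632 + 0.0280 × 95.90828
= 46.255968 + 10.199613 + 15.761714 + 16.320918 + 2.685432 = 91.223645 Da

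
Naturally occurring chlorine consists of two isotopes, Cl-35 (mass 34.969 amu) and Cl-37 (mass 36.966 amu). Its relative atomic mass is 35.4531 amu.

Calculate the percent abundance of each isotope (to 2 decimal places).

Cl-35: 75.76%, Cl-37: 24.24%

Writing the weighted mean with unknown fraction x of Cl-35:
34.969·x + 36.966·(1 − x) = 35.4531
(34.969 − 36.966)·x = 35.4531 − 36.966
x = -1.5129 / -1.997 = 0.75759 → 75.76% Cl-35, 24.24% Cl-37.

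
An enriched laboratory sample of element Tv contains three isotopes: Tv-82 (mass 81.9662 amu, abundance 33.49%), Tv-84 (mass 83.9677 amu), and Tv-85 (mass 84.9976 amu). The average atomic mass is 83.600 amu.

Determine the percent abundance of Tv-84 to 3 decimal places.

37.128%

Let x and y be the fractions of Tv-84 and Tv-85. Then x + y = 1 − 0.3349 = 0.6651 and 83.9677x + 84.9976y = 83.600 − 0.3349×81.9662 = 56.14951962.
Substituting: 83.9677x + 84.9976(0.6651 − x) = 56.14951962
(83.9677 − 84.9976)x = -0.38238414  ⇒  x = 0.37128, y = 0.29382
Tv-84: 37.128%, Tv-85: 29.382%.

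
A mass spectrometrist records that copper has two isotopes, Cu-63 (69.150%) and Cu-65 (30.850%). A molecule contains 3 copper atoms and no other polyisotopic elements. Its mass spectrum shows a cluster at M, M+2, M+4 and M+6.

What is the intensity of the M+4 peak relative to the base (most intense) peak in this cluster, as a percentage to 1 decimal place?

Binomial terms of (0.69150 + 0.30850)^3: M 0.3307, M+2 0.4425, M+4 0.1974, M+6 0.0294 → M+2 is the base peak.
P(M+2) = C(3,1) × 0.69150^2 × 0.30850^1 = 3 × 0.47817225 × 0.3085 = 0.442548 (base)
P(M+4) = C(3,2) × 0.69150^1 × 0.30850^2 = 3 × 0.6915 × 0.09517225 = 0.197435
Relative intensity = 0.197435 / 0.442548 × 100 = 44.6

44.6%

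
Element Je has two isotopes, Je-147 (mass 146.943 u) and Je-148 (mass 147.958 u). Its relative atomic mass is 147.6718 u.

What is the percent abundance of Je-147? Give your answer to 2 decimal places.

Let x be the fractional abundance of Je-147; then Je-148 has abundance 1 − x.
146.943·x + 147.958·(1 − x) = 147.6718
(146.943 − 147.958)·x = 147.6718 − 147.958
x = -0.2862 / -1.015 = 0.28197 → 28.20% Je-147, 71.80% Je-148.

28.20%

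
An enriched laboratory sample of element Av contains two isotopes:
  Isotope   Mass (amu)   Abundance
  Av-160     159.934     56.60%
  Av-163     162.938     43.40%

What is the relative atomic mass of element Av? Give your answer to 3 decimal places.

Weight each isotope mass by its fractional abundance: 0.5660 × 159.934 + 0.4340 × 162.938
= 90.5226 + 70.7151 = 161.2377 amu

161.238 amu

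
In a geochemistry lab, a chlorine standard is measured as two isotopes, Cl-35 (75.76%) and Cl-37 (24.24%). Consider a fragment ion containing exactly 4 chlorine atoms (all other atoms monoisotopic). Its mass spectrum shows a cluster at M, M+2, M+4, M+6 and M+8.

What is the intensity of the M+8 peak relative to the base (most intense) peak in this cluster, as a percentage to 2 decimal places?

Term probabilities: M 0.3294, M+2 0.4216, M+4 0.2023, M+6 0.0432, M+8 0.0035. Base peak = M+2.
P(M+2) = C(4,1) × 0.7576^3 × 0.2424^1 = 4 × 0.4348304 × 0.2424 = 0.421612 (base)
P(M+8) = C(4,4) × 0.7576^0 × 0.2424^4 = 1 × 1.0000 × 0.00345247 = 0.003452
Relative intensity = 0.003452 / 0.421612 × 100 = 0.82

0.82%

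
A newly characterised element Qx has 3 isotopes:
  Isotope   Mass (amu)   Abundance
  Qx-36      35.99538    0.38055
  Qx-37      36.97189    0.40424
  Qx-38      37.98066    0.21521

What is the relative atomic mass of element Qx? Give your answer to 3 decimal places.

The abundance-weighted mean is 0.38055 × 35.99538 + 0.40424 × 36.97189 + 0.21521 × 37.98066
= 13.698042 + 14.945517 + 8.173818 = 36.817377 amu

36.817 amu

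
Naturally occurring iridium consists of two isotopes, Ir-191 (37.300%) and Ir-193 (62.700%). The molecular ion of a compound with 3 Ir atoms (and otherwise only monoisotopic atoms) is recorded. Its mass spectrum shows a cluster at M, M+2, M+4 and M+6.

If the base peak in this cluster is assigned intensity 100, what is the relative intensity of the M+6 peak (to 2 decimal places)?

(0.37300 + 0.62700)^3 gives M 0.0519, M+2 0.2617, M+4 0.4399, M+6 0.2465; the largest is M+4.
P(M+4) = C(3,2) × 0.37300^1 × 0.62700^2 = 3 × 0.3730 × 0.393129 = 0.439911 (base)
P(M+6) = C(3,3) × 0.37300^0 × 0.62700^3 = 1 × 1.0000 × 0.24649188 = 0.246492
Relative intensity = 0.246492 / 0.439911 × 100 = 56.03

56.03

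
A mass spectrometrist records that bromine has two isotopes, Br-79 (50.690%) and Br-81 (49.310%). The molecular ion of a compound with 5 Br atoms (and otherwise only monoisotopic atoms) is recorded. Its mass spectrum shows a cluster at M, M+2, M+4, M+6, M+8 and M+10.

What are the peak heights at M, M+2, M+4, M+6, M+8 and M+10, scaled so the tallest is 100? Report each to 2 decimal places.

Expanding (0.50690 + 0.49310)^5:
P(M) = 0.50690^5 = 0.033467
P(M+2) = 5 × 0.50690^4 × 0.49310^1 = 0.162777
P(M+4) = 10 × 0.50690^3 × 0.49310^2 = 0.316692
P(M+6) = 10 × 0.50690^2 × 0.49310^3 = 0.308070
P(M+8) = 5 × 0.50690^1 × 0.49310^4 = 0.149842
P(M+10) = 0.49310^5 = 0.029152
The M+4 peak is largest (0.316692); scaling to 100 gives 10.57 : 51.40 : 100.00 : 97.28 : 47.31 : 9.21.

10.57 : 51.40 : 100.00 : 97.28 : 47.31 : 9.21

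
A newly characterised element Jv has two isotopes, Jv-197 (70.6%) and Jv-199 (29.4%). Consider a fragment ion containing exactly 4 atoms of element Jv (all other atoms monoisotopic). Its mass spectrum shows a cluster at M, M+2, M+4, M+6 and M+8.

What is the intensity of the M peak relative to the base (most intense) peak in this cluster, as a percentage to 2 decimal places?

Binomial terms of (0.706 + 0.294)^4: M 0.2484, M+2 0.4138, M+4 0.2585, M+6 0.0718, M+8 0.0075 → M+2 is the base peak.
P(M+2) = C(4,1) × 0.706^3 × 0.294^1 = 4 × 0.35189582 × 0.2940 = 0.413829 (base)
P(M) = C(4,0) × 0.706^4 × 0.294^0 = 1 × 0.24843845 × 1.0000 = 0.248438
Relative intensity = 0.248438 / 0.413829 × 100 = 60.03

60.03%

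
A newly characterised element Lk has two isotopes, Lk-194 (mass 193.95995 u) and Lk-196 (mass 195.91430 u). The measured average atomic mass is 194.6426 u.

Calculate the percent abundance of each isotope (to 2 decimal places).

Lk-194: 65.07%, Lk-196: 34.93%

Let x be the fractional abundance of Lk-194; then Lk-196 has abundance 1 − x.
193.95995·x + 195.91430·(1 − x) = 194.6426
(193.95995 − 195.91430)·x = 194.6426 − 195.91430
x = -1.27170 / -1.95435 = 0.65070 → 65.07% Lk-194, 34.93% Lk-196.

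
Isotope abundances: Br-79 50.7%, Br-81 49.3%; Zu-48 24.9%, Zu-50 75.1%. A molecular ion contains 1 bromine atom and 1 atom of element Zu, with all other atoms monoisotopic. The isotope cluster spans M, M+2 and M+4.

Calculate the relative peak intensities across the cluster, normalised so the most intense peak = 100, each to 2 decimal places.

Bromine pattern (n=1): 0.5070 : 0.4930
Element Zu pattern (n=1): 0.2490 : 0.7510
Convolve the two distributions (both contribute in 2-u steps):
  M: 0.5070×0.2490 = 0.126243
  M+2: 0.5070×0.7510 + 0.4930×0.2490 = 0.503514
  M+4: 0.4930×0.7510 = 0.370243
Scale to base peak (0.503514) = 100: 25.07 : 100.00 : 73.53

25.07 : 100.00 : 73.53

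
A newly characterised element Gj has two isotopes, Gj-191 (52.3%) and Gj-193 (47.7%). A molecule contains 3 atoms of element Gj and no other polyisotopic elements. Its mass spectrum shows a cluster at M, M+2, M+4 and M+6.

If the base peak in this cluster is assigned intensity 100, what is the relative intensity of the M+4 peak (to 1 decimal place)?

(0.523 + 0.477)^3 gives M 0.1431, M+2 0.3914, M+4 0.3570, M+6 0.1085; the largest is M+2.
P(M+2) = C(3,1) × 0.523^2 × 0.477^1 = 3 × 0.273529 × 0.4770 = 0.391420 (base)
P(M+4) = C(3,2) × 0.523^1 × 0.477^2 = 3 × 0.5230 × 0.227529 = 0.356993
Relative intensity = 0.356993 / 0.391420 × 100 = 91.2

91.2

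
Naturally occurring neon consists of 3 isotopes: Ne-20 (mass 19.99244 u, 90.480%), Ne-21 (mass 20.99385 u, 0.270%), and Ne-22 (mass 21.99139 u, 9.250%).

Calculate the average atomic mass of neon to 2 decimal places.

20.18 u

The abundance-weighted mean is 0.90480 × 19.99244 + 0.00270 × 20.99385 + 0.09250 × 21.99139
= 18.089160 + 0.056683 + 2.034204 = 20.180047 u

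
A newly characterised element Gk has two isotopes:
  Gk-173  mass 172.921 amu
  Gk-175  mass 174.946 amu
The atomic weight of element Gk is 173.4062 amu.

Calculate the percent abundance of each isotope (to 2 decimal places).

Gk-173: 76.04%, Gk-175: 23.96%

Writing the weighted mean with unknown fraction x of Gk-173:
172.921·x + 174.946·(1 − x) = 173.4062
(172.921 − 174.946)·x = 173.4062 − 174.946
x = -1.5398 / -2.025 = 0.76040 → 76.04% Gk-173, 23.96% Gk-175.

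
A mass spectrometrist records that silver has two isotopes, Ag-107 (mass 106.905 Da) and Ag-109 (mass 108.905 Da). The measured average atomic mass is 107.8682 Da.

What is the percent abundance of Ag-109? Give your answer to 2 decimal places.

With x = fraction of Ag-107 (so Ag-109 is 1 − x):
106.905·x + 108.905·(1 − x) = 107.8682
(106.905 − 108.905)·x = 107.8682 − 108.905
x = -1.0368 / -2.000 = 0.51840 → 51.84% Ag-107, 48.16% Ag-109.

48.16%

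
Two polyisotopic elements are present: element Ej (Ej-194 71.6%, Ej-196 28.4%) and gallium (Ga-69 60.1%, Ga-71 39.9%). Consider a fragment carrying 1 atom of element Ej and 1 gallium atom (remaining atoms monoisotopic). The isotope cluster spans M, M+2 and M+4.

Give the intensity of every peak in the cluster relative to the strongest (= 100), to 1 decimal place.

94.3 : 100.0 : 24.8

Element Ej pattern (n=1): 0.7160 : 0.2840
Gallium pattern (n=1): 0.6010 : 0.3990
Convolve the two distributions (both contribute in 2-u steps):
  M: 0.7160×0.6010 = 0.430316
  M+2: 0.7160×0.3990 + 0.2840×0.6010 = 0.456368
  M+4: 0.2840×0.3990 = 0.113316
Scale to base peak (0.456368) = 100: 94.3 : 100.0 : 24.8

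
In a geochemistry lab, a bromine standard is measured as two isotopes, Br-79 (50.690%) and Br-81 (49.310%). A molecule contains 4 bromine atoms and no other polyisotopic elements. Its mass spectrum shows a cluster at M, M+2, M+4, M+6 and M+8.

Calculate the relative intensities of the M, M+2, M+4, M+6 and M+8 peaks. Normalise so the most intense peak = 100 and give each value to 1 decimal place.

Expanding (0.50690 + 0.49310)^4:
P(M) = 0.50690^4 = 0.066022
P(M+2) = 4 × 0.50690^3 × 0.49310^1 = 0.256899
P(M+4) = 6 × 0.50690^2 × 0.49310^2 = 0.374857
P(M+6) = 4 × 0.50690^1 × 0.49310^3 = 0.243101
P(M+8) = 0.49310^4 = 0.059121
The M+4 peak is largest (0.374857); scaling to 100 gives 17.6 : 68.5 : 100.0 : 64.9 : 15.8.

17.6 : 68.5 : 100.0 : 64.9 : 15.8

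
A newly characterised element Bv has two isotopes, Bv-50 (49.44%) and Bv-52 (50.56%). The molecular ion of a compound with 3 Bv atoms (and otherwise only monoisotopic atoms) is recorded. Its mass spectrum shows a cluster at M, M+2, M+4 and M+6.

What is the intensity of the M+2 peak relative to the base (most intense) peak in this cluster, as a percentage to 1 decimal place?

97.8%

Binomial terms of (0.4944 + 0.5056)^3: M 0.1208, M+2 0.3708, M+4 0.3792, M+6 0.1292 → M+4 is the base peak.
P(M+4) = C(3,2) × 0.4944^1 × 0.5056^2 = 3 × 0.4944 × 0.25563136 = 0.379152 (base)
P(M+2) = C(3,1) × 0.4944^2 × 0.5056^1 = 3 × 0.24443136 × 0.5056 = 0.370753
Relative intensity = 0.370753 / 0.379152 × 100 = 97.8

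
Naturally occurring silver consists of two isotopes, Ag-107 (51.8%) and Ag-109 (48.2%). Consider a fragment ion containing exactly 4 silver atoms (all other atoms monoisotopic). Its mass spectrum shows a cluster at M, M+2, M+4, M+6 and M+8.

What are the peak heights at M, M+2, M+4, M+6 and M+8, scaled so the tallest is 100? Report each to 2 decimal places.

The 4 Ag atoms are independent, so intensities follow the terms of (0.518 + 0.482)^4.
P(M) = 0.518^4 = 0.071998
P(M+2) = 4 × 0.518^3 × 0.482^1 = 0.267976
P(M+4) = 6 × 0.518^2 × 0.482^2 = 0.374029
P(M+6) = 4 × 0.518^1 × 0.482^3 = 0.232023
P(M+8) = 0.482^4 = 0.053974
The M+4 peak is largest (0.374029); scaling to 100 gives 19.25 : 71.65 : 100.00 : 62.03 : 14.43.

19.25 : 71.65 : 100.00 : 62.03 : 14.43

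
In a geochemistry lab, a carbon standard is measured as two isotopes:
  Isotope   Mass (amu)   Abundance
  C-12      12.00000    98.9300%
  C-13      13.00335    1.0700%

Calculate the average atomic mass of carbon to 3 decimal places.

The abundance-weighted mean is 0.989300 × 12.00000 + 0.010700 × 13.00335
= 11.871600 + 0.139136 = 12.010736 amu

12.011 amu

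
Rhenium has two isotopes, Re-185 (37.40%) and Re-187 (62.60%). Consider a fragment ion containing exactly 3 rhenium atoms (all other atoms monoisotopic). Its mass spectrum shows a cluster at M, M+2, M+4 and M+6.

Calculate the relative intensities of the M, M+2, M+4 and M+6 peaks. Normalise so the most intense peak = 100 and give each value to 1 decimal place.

11.9 : 59.7 : 100.0 : 55.8

The 3 Re atoms are independent, so intensities follow the terms of (0.3740 + 0.6260)^3.
P(M) = 0.3740^3 = 0.052314
P(M+2) = 3 × 0.3740^2 × 0.6260^1 = 0.262687
P(M+4) = 3 × 0.3740^1 × 0.6260^2 = 0.439685
P(M+6) = 0.6260^3 = 0.245314
The M+4 peak is largest (0.439685); scaling to 100 gives 11.9 : 59.7 : 100.0 : 55.8.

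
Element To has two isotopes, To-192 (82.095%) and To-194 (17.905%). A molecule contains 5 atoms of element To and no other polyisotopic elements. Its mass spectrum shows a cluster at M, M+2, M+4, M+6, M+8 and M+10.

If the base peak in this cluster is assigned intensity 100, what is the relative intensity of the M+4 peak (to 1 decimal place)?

Term probabilities: M 0.3729, M+2 0.4066, M+4 0.1774, M+6 0.0387, M+8 0.0042, M+10 0.0002. Base peak = M+2.
P(M+2) = C(5,1) × 0.82095^4 × 0.17905^1 = 5 × 0.4542206 × 0.17905 = 0.406641 (base)
P(M+4) = C(5,2) × 0.82095^3 × 0.17905^2 = 10 × 0.55328656 × 0.0320589 = 0.177378
Relative intensity = 0.177378 / 0.406641 × 100 = 43.6

43.6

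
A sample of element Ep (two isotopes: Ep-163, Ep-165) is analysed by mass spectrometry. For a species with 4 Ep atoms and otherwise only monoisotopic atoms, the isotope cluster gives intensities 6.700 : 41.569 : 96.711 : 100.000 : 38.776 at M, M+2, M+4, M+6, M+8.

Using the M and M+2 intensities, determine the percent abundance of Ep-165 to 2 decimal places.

60.80%

Write p for the Ep-163 fraction. I(M+2)/I(M) = [C(4,1)·p^3·(1−p)] / p^4 = 4·(1−p)/p = 41.569/6.700 = 6.2043
(1−p)/p = 6.2043/4 = 1.5511  ⇒  p = 1/(1 + 1.5511) = 0.3920
Ep-163: 39.20%, Ep-165: 60.80%.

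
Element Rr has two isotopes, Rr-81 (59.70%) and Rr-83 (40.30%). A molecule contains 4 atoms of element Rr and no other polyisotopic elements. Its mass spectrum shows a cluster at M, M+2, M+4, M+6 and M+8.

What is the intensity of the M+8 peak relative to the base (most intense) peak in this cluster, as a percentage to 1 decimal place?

(0.5970 + 0.4030)^4 gives M 0.1270, M+2 0.3430, M+4 0.3473, M+6 0.1563, M+8 0.0264; the largest is M+4.
P(M+4) = C(4,2) × 0.5970^2 × 0.4030^2 = 6 × 0.356409 × 0.162409 = 0.347304 (base)
P(M+8) = C(4,4) × 0.5970^0 × 0.4030^4 = 1 × 1.0000 × 0.02637668 = 0.026377
Relative intensity = 0.026377 / 0.347304 × 100 = 7.6

7.6%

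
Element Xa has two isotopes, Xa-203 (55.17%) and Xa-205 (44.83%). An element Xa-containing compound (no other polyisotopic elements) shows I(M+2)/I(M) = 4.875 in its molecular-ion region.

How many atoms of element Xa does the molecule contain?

With n Xa atoms, P(M+2)/P(M) = C(n,1)·p^(n−1)q / p^n = n·q/p = n · 0.4483/0.5517.
n = 4.875 × 0.5517/0.4483 = 6.00 ≈ 6

6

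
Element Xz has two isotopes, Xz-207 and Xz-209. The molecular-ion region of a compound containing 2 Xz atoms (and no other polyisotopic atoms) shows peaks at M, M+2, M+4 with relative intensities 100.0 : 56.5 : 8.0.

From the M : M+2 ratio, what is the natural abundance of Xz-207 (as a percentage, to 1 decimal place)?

Write p for the Xz-207 fraction. I(M+2)/I(M) = [C(2,1)·p^1·(1−p)] / p^2 = 2·(1−p)/p = 56.5/100.0 = 0.5650
(1−p)/p = 0.5650/2 = 0.2825  ⇒  p = 1/(1 + 0.2825) = 0.7797
Xz-207: 78.0%, Xz-209: 22.0%.

78.0%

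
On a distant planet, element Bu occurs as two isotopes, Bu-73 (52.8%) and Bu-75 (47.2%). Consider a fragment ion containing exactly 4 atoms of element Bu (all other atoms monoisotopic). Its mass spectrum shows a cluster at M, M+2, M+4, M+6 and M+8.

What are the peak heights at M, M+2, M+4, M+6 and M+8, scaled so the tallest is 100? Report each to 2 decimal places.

20.86 : 74.58 : 100.00 : 59.60 : 13.32

The 4 Bu atoms are independent, so intensities follow the terms of (0.528 + 0.472)^4.
P(M) = 0.528^4 = 0.077721
P(M+2) = 4 × 0.528^3 × 0.472^1 = 0.277910
P(M+4) = 6 × 0.528^2 × 0.472^2 = 0.372652
P(M+6) = 4 × 0.528^1 × 0.472^3 = 0.222085
P(M+8) = 0.472^4 = 0.049633
The M+4 peak is largest (0.372652); scaling to 100 gives 20.86 : 74.58 : 100.00 : 59.60 : 13.32.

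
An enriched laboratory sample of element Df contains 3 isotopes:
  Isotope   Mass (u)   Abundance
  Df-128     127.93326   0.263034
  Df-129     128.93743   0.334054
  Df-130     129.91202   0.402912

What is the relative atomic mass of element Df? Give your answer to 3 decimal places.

Average mass = Σ (abundance × isotope mass) = 0.263034 × 127.93326 + 0.334054 × 128.93743 + 0.402912 × 129.91202
= 33.650797 + 43.072064 + 52.343112 = 129.065973 u

129.066 u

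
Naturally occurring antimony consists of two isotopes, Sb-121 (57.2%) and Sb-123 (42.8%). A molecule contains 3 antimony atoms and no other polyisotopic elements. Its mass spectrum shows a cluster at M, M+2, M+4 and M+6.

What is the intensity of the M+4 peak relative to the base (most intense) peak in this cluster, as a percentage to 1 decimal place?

74.8%

Binomial terms of (0.572 + 0.428)^3: M 0.1871, M+2 0.4201, M+4 0.3143, M+6 0.0784 → M+2 is the base peak.
P(M+2) = C(3,1) × 0.572^2 × 0.428^1 = 3 × 0.327184 × 0.4280 = 0.420104 (base)
P(M+4) = C(3,2) × 0.572^1 × 0.428^2 = 3 × 0.5720 × 0.183184 = 0.314344
Relative intensity = 0.314344 / 0.420104 × 100 = 74.8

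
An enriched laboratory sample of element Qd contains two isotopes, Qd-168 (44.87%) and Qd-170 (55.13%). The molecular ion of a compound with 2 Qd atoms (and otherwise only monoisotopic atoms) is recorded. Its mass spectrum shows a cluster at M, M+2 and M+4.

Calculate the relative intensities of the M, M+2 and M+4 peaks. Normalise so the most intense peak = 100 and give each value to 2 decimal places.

40.69 : 100.00 : 61.43

The 2 Qd atoms are independent, so intensities follow the terms of (0.4487 + 0.5513)^2.
P(M) = 0.4487^2 = 0.201332
P(M+2) = 2 × 0.4487^1 × 0.5513^1 = 0.494737
P(M+4) = 0.5513^2 = 0.303932
The M+2 peak is largest (0.494737); scaling to 100 gives 40.69 : 100.00 : 61.43.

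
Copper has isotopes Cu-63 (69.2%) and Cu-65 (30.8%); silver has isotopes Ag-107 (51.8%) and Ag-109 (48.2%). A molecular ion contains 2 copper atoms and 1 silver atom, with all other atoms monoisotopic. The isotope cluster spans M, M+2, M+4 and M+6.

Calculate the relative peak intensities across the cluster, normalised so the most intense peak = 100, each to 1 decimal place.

54.9 : 100.0 : 56.4 : 10.1

Copper pattern (n=2): 0.478864 : 0.426272 : 0.094864
Silver pattern (n=1): 0.5180 : 0.4820
Convolve the two distributions (both contribute in 2-u steps):
  M: 0.478864×0.5180 = 0.248052
  M+2: 0.478864×0.4820 + 0.426272×0.5180 = 0.451621
  M+4: 0.426272×0.4820 + 0.094864×0.5180 = 0.254603
  M+6: 0.094864×0.4820 = 0.045724
Scale to base peak (0.451621) = 100: 54.9 : 100.0 : 56.4 : 10.1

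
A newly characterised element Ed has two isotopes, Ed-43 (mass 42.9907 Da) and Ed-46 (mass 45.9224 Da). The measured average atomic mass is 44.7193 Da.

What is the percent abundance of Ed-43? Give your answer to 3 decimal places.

41.038%

Let x be the fractional abundance of Ed-43; then Ed-46 has abundance 1 − x.
42.9907·x + 45.9224·(1 − x) = 44.7193
(42.9907 − 45.9224)·x = 44.7193 − 45.9224
x = -1.2031 / -2.9317 = 0.41038 → 41.038% Ed-43, 58.962% Ed-46.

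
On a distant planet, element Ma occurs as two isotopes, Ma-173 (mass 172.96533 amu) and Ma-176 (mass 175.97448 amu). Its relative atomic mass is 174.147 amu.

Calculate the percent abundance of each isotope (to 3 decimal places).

Writing the weighted mean with unknown fraction x of Ma-173:
172.96533·x + 175.97448·(1 − x) = 174.147
(172.96533 − 175.97448)·x = 174.147 − 175.97448
x = -1.82748 / -3.00915 = 0.60731 → 60.731% Ma-173, 39.269% Ma-176.

Ma-173: 60.731%, Ma-176: 39.269%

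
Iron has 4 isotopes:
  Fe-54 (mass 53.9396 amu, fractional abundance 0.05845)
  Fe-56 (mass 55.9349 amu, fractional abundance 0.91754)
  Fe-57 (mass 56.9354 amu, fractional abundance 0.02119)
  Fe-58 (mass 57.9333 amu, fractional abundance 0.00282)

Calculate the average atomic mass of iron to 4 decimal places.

Weight each isotope mass by its fractional abundance: 0.05845 × 53.9396 + 0.91754 × 55.9349 + 0.02119 × 56.9354 + 0.00282 × 57.9333
= 3.15277 + 51.32251 + 1.20646 + 0.16337 = 55.84511 amu

55.8451 amu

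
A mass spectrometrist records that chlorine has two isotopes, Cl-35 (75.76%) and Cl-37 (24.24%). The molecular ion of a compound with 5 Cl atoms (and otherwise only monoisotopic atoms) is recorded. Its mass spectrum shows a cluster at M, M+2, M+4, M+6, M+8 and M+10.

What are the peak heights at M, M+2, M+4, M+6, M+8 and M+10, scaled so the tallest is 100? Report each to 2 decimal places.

The 5 Cl atoms are independent, so intensities follow the terms of (0.7576 + 0.2424)^5.
P(M) = 0.7576^5 = 0.249574
P(M+2) = 5 × 0.7576^4 × 0.2424^1 = 0.399266
P(M+4) = 10 × 0.7576^3 × 0.2424^2 = 0.255497
P(M+6) = 10 × 0.7576^2 × 0.2424^3 = 0.081748
P(M+8) = 5 × 0.7576^1 × 0.2424^4 = 0.013078
P(M+10) = 0.2424^5 = 0.000837
The M+2 peak is largest (0.399266); scaling to 100 gives 62.51 : 100.00 : 63.99 : 20.47 : 3.28 : 0.21.

62.51 : 100.00 : 63.99 : 20.47 : 3.28 : 0.21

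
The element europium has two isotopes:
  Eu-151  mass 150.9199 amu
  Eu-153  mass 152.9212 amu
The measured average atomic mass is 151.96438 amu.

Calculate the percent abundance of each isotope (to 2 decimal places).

Eu-151: 47.81%, Eu-153: 52.19%

Writing the weighted mean with unknown fraction x of Eu-151:
150.9199·x + 152.9212·(1 − x) = 151.96438
(150.9199 − 152.9212)·x = 151.96438 − 152.9212
x = -0.95682 / -2.0013 = 0.47810 → 47.81% Eu-151, 52.19% Eu-153.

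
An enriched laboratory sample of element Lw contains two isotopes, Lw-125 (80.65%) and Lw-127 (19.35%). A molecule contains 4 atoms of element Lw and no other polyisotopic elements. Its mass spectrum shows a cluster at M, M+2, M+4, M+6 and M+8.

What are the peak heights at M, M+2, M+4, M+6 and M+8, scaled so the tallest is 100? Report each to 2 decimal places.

100.00 : 95.97 : 34.54 : 5.52 : 0.33

The 4 Lw atoms are independent, so intensities follow the terms of (0.8065 + 0.1935)^4.
P(M) = 0.8065^4 = 0.423075
P(M+2) = 4 × 0.8065^3 × 0.1935^1 = 0.406026
P(M+4) = 6 × 0.8065^2 × 0.1935^2 = 0.146124
P(M+6) = 4 × 0.8065^1 × 0.1935^3 = 0.023373
P(M+8) = 0.1935^4 = 0.001402
The M peak is largest (0.423075); scaling to 100 gives 100.00 : 95.97 : 34.54 : 5.52 : 0.33.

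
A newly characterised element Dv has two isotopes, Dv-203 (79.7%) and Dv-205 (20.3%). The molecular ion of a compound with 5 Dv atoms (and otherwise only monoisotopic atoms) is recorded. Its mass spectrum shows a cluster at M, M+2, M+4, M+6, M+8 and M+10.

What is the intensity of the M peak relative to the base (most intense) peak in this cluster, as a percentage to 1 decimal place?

(0.797 + 0.203)^5 gives M 0.3216, M+2 0.4095, M+4 0.2086, M+6 0.0531, M+8 0.0068, M+10 0.0003; the largest is M+2.
P(M+2) = C(5,1) × 0.797^4 × 0.203^1 = 5 × 0.40349047 × 0.2030 = 0.409543 (base)
P(M) = C(5,0) × 0.797^5 × 0.203^0 = 1 × 0.32158191 × 1.0000 = 0.321582
Relative intensity = 0.321582 / 0.409543 × 100 = 78.5

78.5%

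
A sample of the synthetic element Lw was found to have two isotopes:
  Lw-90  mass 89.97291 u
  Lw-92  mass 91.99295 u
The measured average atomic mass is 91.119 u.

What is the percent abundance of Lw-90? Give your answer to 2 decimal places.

With x = fraction of Lw-90 (so Lw-92 is 1 − x):
89.97291·x + 91.99295·(1 − x) = 91.119
(89.97291 − 91.99295)·x = 91.119 − 91.99295
x = -0.87395 / -2.02004 = 0.43264 → 43.26% Lw-90, 56.74% Lw-92.

43.26%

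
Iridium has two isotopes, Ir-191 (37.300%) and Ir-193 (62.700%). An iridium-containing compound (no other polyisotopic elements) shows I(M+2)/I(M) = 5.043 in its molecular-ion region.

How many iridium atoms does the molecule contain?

For n independent Ir atoms, I(M+2)/I(M) = n · (abundance Ir-193) / (abundance Ir-191) = n · 0.62700/0.37300.
n = 5.043 × 0.37300/0.62700 = 3.00 ≈ 3

3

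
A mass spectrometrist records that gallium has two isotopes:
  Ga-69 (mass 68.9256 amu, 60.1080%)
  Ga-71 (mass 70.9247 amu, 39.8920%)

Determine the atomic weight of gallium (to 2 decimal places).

69.72 amu

Average mass = Σ (abundance × isotope mass) = 0.601080 × 68.9256 + 0.398920 × 70.9247
= 41.42980 + 28.29328 = 69.72308 amu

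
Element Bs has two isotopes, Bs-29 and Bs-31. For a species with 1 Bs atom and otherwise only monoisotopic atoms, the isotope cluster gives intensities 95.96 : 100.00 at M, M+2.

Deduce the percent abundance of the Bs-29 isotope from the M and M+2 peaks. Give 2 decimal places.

48.97%

Let p = fractional abundance of Bs-29. I(M+2)/I(M) = [C(1,1)·p^0·(1−p)] / p^1 = 1·(1−p)/p = 100.00/95.96 = 1.0421
(1−p)/p = 1.0421/1 = 1.0421  ⇒  p = 1/(1 + 1.0421) = 0.4897
Bs-29: 48.97%, Bs-31: 51.03%.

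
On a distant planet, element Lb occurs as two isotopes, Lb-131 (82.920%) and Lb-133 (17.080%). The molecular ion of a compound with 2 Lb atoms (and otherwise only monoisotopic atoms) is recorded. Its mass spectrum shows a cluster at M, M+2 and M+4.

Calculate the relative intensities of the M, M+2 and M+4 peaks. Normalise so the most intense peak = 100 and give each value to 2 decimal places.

100.00 : 41.20 : 4.24

Each Lb atom is independently Lb-131 (p = 0.82920) or Lb-133 (q = 0.17080); the cluster is the binomial expansion (p + q)^2.
P(M) = 0.82920^2 = 0.687573
P(M+2) = 2 × 0.82920^1 × 0.17080^1 = 0.283255
P(M+4) = 0.17080^2 = 0.029173
The M peak is largest (0.687573); scaling to 100 gives 100.00 : 41.20 : 4.24.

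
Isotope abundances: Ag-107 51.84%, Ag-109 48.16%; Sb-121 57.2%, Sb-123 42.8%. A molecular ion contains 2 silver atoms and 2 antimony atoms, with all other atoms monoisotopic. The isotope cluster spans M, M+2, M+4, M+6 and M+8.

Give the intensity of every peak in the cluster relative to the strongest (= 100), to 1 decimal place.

23.8 : 79.8 : 100.0 : 55.5 : 11.5

Silver pattern (n=2): 0.26873856 : 0.49932288 : 0.23193856
Antimony pattern (n=2): 0.327184 : 0.489632 : 0.183184
Convolve the two distributions (both contribute in 2-u steps):
  M: 0.26873856×0.327184 = 0.087927
  M+2: 0.26873856×0.489632 + 0.49932288×0.327184 = 0.294953
  M+4: 0.26873856×0.183184 + 0.49932288×0.489632 + 0.23193856×0.327184 = 0.369600
  M+6: 0.49932288×0.183184 + 0.23193856×0.489632 = 0.205033
  M+8: 0.23193856×0.183184 = 0.042487
Scale to base peak (0.369600) = 100: 23.8 : 79.8 : 100.0 : 55.5 : 11.5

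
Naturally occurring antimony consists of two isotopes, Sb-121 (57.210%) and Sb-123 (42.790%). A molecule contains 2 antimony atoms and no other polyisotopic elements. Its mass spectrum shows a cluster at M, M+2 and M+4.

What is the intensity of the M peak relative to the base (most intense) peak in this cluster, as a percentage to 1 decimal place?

Term probabilities: M 0.3273, M+2 0.4896, M+4 0.1831. Base peak = M+2.
P(M+2) = C(2,1) × 0.57210^1 × 0.42790^1 = 2 × 0.5721 × 0.4279 = 0.489603 (base)
P(M) = C(2,0) × 0.57210^2 × 0.42790^0 = 1 × 0.32729841 × 1.0000 = 0.327298
Relative intensity = 0.327298 / 0.489603 × 100 = 66.8

66.8%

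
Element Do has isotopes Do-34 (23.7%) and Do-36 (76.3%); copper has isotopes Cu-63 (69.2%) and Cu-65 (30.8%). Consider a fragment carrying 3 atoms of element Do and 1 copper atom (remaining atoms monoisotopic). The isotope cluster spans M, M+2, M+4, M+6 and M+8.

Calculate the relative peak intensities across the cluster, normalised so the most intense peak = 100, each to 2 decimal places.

2.12 : 21.40 : 74.97 : 100.00 : 31.46

Element Do pattern (n=3): 0.01331205 : 0.12857084 : 0.41392216 : 0.44419495
Copper pattern (n=1): 0.6920 : 0.3080
Convolve the two distributions (both contribute in 2-u steps):
  M: 0.01331205×0.6920 = 0.009212
  M+2: 0.01331205×0.3080 + 0.12857084×0.6920 = 0.093071
  M+4: 0.12857084×0.3080 + 0.41392216×0.6920 = 0.326034
  M+6: 0.41392216×0.3080 + 0.44419495×0.6920 = 0.434871
  M+8: 0.44419495×0.3080 = 0.136812
Scale to base peak (0.434871) = 100: 2.12 : 21.40 : 74.97 : 100.00 : 31.46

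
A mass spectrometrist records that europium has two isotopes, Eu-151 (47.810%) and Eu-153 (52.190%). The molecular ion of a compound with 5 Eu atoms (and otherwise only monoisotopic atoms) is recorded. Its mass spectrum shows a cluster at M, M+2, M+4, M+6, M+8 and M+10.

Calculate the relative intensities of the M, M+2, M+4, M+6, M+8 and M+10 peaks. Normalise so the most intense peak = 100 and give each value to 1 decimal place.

7.7 : 42.0 : 91.6 : 100.0 : 54.6 : 11.9

Expanding (0.47810 + 0.52190)^5:
P(M) = 0.47810^5 = 0.024980
P(M+2) = 5 × 0.47810^4 × 0.52190^1 = 0.136343
P(M+4) = 10 × 0.47810^3 × 0.52190^2 = 0.297667
P(M+6) = 10 × 0.47810^2 × 0.52190^3 = 0.324937
P(M+8) = 5 × 0.47810^1 × 0.52190^4 = 0.177353
P(M+10) = 0.52190^5 = 0.038720
The M+6 peak is largest (0.324937); scaling to 100 gives 7.7 : 42.0 : 91.6 : 100.0 : 54.6 : 11.9.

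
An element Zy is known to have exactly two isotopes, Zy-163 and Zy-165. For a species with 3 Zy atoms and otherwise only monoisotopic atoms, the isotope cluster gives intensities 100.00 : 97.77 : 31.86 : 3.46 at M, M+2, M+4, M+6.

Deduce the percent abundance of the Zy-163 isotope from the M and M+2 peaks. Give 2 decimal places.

Write p for the Zy-163 fraction. I(M+2)/I(M) = [C(3,1)·p^2·(1−p)] / p^3 = 3·(1−p)/p = 97.77/100.00 = 0.9777
(1−p)/p = 0.9777/3 = 0.3259  ⇒  p = 1/(1 + 0.3259) = 0.7542
Zy-163: 75.42%, Zy-165: 24.58%.

75.42%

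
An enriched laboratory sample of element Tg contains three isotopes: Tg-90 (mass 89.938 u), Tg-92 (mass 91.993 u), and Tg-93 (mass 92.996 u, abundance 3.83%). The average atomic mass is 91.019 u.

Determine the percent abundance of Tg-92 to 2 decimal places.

The remaining 96.17% is split between Tg-90 (fraction x) and Tg-92 (fraction 0.9617 − x).
Substituting: 89.938x + 91.993(0.9617 − x) = 87.4572532
(89.938 − 91.993)x = -1.0124149  ⇒  x = 0.49266, y = 0.46904
Tg-90: 49.27%, Tg-92: 46.90%.

46.90%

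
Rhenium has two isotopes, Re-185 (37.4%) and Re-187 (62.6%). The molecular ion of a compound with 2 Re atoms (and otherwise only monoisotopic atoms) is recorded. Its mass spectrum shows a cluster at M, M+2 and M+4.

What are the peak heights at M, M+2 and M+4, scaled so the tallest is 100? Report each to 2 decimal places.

29.87 : 100.00 : 83.69

Each Re atom is independently Re-185 (p = 0.374) or Re-187 (q = 0.626); the cluster is the binomial expansion (p + q)^2.
P(M) = 0.374^2 = 0.139876
P(M+2) = 2 × 0.374^1 × 0.626^1 = 0.468248
P(M+4) = 0.626^2 = 0.391876
The M+2 peak is largest (0.468248); scaling to 100 gives 29.87 : 100.00 : 83.69.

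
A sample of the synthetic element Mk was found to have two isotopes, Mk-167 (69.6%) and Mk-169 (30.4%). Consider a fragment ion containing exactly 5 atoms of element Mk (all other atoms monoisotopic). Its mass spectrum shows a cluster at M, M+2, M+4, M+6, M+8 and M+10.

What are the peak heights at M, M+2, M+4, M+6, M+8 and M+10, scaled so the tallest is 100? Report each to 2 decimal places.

The 5 Mk atoms are independent, so intensities follow the terms of (0.696 + 0.304)^5.
P(M) = 0.696^5 = 0.163323
P(M+2) = 5 × 0.696^4 × 0.304^1 = 0.356681
P(M+4) = 10 × 0.696^3 × 0.304^2 = 0.311584
P(M+6) = 10 × 0.696^2 × 0.304^3 = 0.136094
P(M+8) = 5 × 0.696^1 × 0.304^4 = 0.029722
P(M+10) = 0.304^5 = 0.002596
The M+2 peak is largest (0.356681); scaling to 100 gives 45.79 : 100.00 : 87.36 : 38.16 : 8.33 : 0.73.

45.79 : 100.00 : 87.36 : 38.16 : 8.33 : 0.73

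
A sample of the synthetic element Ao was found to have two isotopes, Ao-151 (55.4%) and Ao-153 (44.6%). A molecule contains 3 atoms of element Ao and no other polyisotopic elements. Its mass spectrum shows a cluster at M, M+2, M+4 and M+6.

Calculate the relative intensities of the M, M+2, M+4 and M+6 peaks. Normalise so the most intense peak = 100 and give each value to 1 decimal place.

41.4 : 100.0 : 80.5 : 21.6

Expanding (0.554 + 0.446)^3:
P(M) = 0.554^3 = 0.170031
P(M+2) = 3 × 0.554^2 × 0.446^1 = 0.410654
P(M+4) = 3 × 0.554^1 × 0.446^2 = 0.330598
P(M+6) = 0.446^3 = 0.088717
The M+2 peak is largest (0.410654); scaling to 100 gives 41.4 : 100.0 : 80.5 : 21.6.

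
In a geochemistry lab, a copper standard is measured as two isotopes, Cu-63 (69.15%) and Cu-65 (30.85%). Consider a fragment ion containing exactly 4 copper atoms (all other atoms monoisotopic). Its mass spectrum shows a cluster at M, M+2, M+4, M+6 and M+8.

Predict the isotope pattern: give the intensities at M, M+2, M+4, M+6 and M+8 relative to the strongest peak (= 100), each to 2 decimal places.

56.04 : 100.00 : 66.92 : 19.90 : 2.22

The 4 Cu atoms are independent, so intensities follow the terms of (0.6915 + 0.3085)^4.
P(M) = 0.6915^4 = 0.228649
P(M+2) = 4 × 0.6915^3 × 0.3085^1 = 0.408030
P(M+4) = 6 × 0.6915^2 × 0.3085^2 = 0.273052
P(M+6) = 4 × 0.6915^1 × 0.3085^3 = 0.081212
P(M+8) = 0.3085^4 = 0.009058
The M+2 peak is largest (0.408030); scaling to 100 gives 56.04 : 100.00 : 66.92 : 19.90 : 2.22.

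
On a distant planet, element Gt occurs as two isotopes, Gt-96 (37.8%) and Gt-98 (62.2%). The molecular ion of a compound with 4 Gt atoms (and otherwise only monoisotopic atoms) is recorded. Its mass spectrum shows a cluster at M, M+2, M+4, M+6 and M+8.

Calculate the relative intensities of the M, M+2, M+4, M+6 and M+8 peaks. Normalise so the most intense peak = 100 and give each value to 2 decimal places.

5.61 : 36.93 : 91.16 : 100.00 : 41.14

The 4 Gt atoms are independent, so intensities follow the terms of (0.378 + 0.622)^4.
P(M) = 0.378^4 = 0.020416
P(M+2) = 4 × 0.378^3 × 0.622^1 = 0.134377
P(M+4) = 6 × 0.378^2 × 0.622^2 = 0.331677
P(M+6) = 4 × 0.378^1 × 0.622^3 = 0.363850
P(M+8) = 0.622^4 = 0.149679
The M+6 peak is largest (0.363850); scaling to 100 gives 5.61 : 36.93 : 91.16 : 100.00 : 41.14.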